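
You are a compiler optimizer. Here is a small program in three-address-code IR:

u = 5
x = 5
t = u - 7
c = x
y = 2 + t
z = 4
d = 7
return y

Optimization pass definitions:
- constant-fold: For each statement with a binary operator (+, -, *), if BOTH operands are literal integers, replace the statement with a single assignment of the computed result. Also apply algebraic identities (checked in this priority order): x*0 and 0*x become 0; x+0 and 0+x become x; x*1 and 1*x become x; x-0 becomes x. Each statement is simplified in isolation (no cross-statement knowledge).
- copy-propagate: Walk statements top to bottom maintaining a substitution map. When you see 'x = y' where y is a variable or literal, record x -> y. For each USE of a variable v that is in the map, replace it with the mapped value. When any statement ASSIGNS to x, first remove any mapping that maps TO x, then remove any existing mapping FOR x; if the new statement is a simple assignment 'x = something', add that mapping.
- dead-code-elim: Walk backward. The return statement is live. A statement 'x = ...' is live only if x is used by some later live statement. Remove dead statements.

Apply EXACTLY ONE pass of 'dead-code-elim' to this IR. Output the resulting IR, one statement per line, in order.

Applying dead-code-elim statement-by-statement:
  [8] return y  -> KEEP (return); live=['y']
  [7] d = 7  -> DEAD (d not live)
  [6] z = 4  -> DEAD (z not live)
  [5] y = 2 + t  -> KEEP; live=['t']
  [4] c = x  -> DEAD (c not live)
  [3] t = u - 7  -> KEEP; live=['u']
  [2] x = 5  -> DEAD (x not live)
  [1] u = 5  -> KEEP; live=[]
Result (4 stmts):
  u = 5
  t = u - 7
  y = 2 + t
  return y

Answer: u = 5
t = u - 7
y = 2 + t
return y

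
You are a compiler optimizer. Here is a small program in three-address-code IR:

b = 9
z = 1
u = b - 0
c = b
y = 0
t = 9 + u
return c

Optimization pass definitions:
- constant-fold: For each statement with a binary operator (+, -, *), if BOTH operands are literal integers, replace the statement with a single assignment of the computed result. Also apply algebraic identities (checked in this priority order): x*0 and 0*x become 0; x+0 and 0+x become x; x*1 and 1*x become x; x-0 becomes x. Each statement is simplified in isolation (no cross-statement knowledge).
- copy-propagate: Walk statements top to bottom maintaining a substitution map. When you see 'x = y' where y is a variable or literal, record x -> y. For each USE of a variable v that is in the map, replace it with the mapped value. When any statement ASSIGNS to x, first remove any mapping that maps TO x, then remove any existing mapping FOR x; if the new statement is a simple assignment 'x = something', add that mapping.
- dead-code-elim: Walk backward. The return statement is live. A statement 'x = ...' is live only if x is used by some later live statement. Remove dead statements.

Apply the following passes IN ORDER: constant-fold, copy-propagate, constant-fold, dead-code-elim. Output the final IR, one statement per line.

Initial IR:
  b = 9
  z = 1
  u = b - 0
  c = b
  y = 0
  t = 9 + u
  return c
After constant-fold (7 stmts):
  b = 9
  z = 1
  u = b
  c = b
  y = 0
  t = 9 + u
  return c
After copy-propagate (7 stmts):
  b = 9
  z = 1
  u = 9
  c = 9
  y = 0
  t = 9 + 9
  return 9
After constant-fold (7 stmts):
  b = 9
  z = 1
  u = 9
  c = 9
  y = 0
  t = 18
  return 9
After dead-code-elim (1 stmts):
  return 9

Answer: return 9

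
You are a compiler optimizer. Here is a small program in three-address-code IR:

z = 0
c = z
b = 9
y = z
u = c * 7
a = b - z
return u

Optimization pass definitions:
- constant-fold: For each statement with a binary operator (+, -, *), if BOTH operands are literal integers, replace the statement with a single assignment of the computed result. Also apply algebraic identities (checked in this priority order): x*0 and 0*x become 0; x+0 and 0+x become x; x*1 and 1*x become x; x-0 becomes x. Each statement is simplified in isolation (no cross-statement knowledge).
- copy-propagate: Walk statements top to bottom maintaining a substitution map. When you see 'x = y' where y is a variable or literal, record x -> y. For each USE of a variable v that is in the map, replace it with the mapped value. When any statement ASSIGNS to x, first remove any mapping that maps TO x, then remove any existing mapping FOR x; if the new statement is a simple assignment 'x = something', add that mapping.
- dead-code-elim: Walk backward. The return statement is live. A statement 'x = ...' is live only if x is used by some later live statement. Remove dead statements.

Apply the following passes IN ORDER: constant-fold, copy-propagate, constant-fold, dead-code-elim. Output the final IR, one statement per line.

Answer: u = 0
return u

Derivation:
Initial IR:
  z = 0
  c = z
  b = 9
  y = z
  u = c * 7
  a = b - z
  return u
After constant-fold (7 stmts):
  z = 0
  c = z
  b = 9
  y = z
  u = c * 7
  a = b - z
  return u
After copy-propagate (7 stmts):
  z = 0
  c = 0
  b = 9
  y = 0
  u = 0 * 7
  a = 9 - 0
  return u
After constant-fold (7 stmts):
  z = 0
  c = 0
  b = 9
  y = 0
  u = 0
  a = 9
  return u
After dead-code-elim (2 stmts):
  u = 0
  return u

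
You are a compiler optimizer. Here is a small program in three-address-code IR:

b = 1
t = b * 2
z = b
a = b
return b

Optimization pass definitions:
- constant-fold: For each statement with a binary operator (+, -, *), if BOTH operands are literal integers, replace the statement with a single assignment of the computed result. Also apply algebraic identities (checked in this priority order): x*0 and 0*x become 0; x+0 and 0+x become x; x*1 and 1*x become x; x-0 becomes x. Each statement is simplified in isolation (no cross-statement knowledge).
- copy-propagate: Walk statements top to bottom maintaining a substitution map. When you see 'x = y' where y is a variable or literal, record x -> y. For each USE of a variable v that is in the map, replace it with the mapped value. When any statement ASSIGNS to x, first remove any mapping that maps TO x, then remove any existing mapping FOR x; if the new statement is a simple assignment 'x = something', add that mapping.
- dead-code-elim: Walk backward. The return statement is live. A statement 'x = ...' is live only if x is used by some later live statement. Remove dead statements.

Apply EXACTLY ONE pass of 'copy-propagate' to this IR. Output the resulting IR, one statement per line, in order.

Answer: b = 1
t = 1 * 2
z = 1
a = 1
return 1

Derivation:
Applying copy-propagate statement-by-statement:
  [1] b = 1  (unchanged)
  [2] t = b * 2  -> t = 1 * 2
  [3] z = b  -> z = 1
  [4] a = b  -> a = 1
  [5] return b  -> return 1
Result (5 stmts):
  b = 1
  t = 1 * 2
  z = 1
  a = 1
  return 1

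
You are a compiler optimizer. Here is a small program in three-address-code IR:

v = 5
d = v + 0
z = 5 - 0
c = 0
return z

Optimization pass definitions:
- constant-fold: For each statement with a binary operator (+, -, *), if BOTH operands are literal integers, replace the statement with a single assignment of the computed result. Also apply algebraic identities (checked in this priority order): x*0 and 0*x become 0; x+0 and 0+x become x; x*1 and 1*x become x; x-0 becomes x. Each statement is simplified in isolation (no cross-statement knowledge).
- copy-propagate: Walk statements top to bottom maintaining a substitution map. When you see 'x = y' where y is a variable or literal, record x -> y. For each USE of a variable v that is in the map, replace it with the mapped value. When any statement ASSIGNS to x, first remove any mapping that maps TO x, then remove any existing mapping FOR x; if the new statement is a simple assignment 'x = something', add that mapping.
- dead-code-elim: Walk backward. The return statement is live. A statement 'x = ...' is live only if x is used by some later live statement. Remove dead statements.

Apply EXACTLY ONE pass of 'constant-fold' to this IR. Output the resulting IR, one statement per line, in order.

Applying constant-fold statement-by-statement:
  [1] v = 5  (unchanged)
  [2] d = v + 0  -> d = v
  [3] z = 5 - 0  -> z = 5
  [4] c = 0  (unchanged)
  [5] return z  (unchanged)
Result (5 stmts):
  v = 5
  d = v
  z = 5
  c = 0
  return z

Answer: v = 5
d = v
z = 5
c = 0
return z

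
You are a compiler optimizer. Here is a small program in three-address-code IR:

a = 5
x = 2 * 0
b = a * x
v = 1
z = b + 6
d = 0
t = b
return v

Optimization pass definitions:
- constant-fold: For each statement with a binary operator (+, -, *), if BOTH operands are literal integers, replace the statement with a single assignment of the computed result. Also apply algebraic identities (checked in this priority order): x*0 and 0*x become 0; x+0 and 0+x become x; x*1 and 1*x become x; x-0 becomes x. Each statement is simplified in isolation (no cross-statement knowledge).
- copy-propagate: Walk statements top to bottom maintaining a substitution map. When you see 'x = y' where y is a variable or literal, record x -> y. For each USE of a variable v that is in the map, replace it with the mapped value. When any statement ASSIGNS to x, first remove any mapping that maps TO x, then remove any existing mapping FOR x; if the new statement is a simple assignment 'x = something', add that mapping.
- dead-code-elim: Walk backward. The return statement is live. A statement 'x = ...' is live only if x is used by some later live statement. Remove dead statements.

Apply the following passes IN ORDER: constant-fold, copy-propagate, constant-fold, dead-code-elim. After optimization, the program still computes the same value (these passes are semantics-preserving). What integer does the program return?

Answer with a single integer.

Initial IR:
  a = 5
  x = 2 * 0
  b = a * x
  v = 1
  z = b + 6
  d = 0
  t = b
  return v
After constant-fold (8 stmts):
  a = 5
  x = 0
  b = a * x
  v = 1
  z = b + 6
  d = 0
  t = b
  return v
After copy-propagate (8 stmts):
  a = 5
  x = 0
  b = 5 * 0
  v = 1
  z = b + 6
  d = 0
  t = b
  return 1
After constant-fold (8 stmts):
  a = 5
  x = 0
  b = 0
  v = 1
  z = b + 6
  d = 0
  t = b
  return 1
After dead-code-elim (1 stmts):
  return 1
Evaluate:
  a = 5  =>  a = 5
  x = 2 * 0  =>  x = 0
  b = a * x  =>  b = 0
  v = 1  =>  v = 1
  z = b + 6  =>  z = 6
  d = 0  =>  d = 0
  t = b  =>  t = 0
  return v = 1

Answer: 1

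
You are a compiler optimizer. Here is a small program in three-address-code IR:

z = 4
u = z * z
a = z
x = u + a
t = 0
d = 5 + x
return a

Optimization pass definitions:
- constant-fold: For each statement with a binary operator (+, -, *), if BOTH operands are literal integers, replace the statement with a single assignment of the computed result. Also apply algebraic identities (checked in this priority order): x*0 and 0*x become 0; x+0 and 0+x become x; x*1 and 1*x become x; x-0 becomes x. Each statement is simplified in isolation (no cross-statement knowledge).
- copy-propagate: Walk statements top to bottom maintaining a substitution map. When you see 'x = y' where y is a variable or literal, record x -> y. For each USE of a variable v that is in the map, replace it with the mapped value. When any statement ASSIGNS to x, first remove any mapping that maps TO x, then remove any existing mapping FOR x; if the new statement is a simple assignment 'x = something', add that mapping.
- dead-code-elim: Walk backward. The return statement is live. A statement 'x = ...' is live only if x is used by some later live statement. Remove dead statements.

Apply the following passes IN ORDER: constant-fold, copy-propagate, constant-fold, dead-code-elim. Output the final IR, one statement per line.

Answer: return 4

Derivation:
Initial IR:
  z = 4
  u = z * z
  a = z
  x = u + a
  t = 0
  d = 5 + x
  return a
After constant-fold (7 stmts):
  z = 4
  u = z * z
  a = z
  x = u + a
  t = 0
  d = 5 + x
  return a
After copy-propagate (7 stmts):
  z = 4
  u = 4 * 4
  a = 4
  x = u + 4
  t = 0
  d = 5 + x
  return 4
After constant-fold (7 stmts):
  z = 4
  u = 16
  a = 4
  x = u + 4
  t = 0
  d = 5 + x
  return 4
After dead-code-elim (1 stmts):
  return 4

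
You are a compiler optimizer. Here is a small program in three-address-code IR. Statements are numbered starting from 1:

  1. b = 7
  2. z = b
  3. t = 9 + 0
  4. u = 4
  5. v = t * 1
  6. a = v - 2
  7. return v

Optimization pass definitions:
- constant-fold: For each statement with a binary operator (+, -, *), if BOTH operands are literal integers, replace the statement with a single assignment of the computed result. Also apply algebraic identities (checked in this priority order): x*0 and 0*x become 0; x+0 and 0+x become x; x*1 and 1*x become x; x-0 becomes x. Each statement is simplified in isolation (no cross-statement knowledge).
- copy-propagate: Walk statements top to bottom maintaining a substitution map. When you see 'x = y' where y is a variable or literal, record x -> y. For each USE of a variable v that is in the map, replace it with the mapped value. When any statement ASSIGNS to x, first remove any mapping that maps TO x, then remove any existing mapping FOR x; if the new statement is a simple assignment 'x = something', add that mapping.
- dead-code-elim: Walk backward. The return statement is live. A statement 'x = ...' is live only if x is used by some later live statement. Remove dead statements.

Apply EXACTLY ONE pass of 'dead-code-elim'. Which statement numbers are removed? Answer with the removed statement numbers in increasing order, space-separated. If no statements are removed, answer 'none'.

Answer: 1 2 4 6

Derivation:
Backward liveness scan:
Stmt 1 'b = 7': DEAD (b not in live set [])
Stmt 2 'z = b': DEAD (z not in live set [])
Stmt 3 't = 9 + 0': KEEP (t is live); live-in = []
Stmt 4 'u = 4': DEAD (u not in live set ['t'])
Stmt 5 'v = t * 1': KEEP (v is live); live-in = ['t']
Stmt 6 'a = v - 2': DEAD (a not in live set ['v'])
Stmt 7 'return v': KEEP (return); live-in = ['v']
Removed statement numbers: [1, 2, 4, 6]
Surviving IR:
  t = 9 + 0
  v = t * 1
  return v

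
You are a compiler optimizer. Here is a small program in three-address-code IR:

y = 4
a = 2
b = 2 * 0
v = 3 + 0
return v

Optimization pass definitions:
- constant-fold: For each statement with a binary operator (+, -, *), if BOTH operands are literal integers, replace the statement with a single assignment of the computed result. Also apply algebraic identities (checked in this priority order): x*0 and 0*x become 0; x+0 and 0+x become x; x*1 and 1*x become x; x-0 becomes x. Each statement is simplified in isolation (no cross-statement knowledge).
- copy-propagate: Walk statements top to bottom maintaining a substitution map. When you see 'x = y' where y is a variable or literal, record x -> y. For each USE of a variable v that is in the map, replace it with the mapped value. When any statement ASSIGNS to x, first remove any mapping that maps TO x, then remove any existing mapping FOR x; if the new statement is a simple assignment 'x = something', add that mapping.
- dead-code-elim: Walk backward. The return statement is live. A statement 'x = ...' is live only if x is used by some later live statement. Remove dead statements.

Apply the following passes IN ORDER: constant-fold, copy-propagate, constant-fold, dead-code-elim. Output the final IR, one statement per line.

Answer: return 3

Derivation:
Initial IR:
  y = 4
  a = 2
  b = 2 * 0
  v = 3 + 0
  return v
After constant-fold (5 stmts):
  y = 4
  a = 2
  b = 0
  v = 3
  return v
After copy-propagate (5 stmts):
  y = 4
  a = 2
  b = 0
  v = 3
  return 3
After constant-fold (5 stmts):
  y = 4
  a = 2
  b = 0
  v = 3
  return 3
After dead-code-elim (1 stmts):
  return 3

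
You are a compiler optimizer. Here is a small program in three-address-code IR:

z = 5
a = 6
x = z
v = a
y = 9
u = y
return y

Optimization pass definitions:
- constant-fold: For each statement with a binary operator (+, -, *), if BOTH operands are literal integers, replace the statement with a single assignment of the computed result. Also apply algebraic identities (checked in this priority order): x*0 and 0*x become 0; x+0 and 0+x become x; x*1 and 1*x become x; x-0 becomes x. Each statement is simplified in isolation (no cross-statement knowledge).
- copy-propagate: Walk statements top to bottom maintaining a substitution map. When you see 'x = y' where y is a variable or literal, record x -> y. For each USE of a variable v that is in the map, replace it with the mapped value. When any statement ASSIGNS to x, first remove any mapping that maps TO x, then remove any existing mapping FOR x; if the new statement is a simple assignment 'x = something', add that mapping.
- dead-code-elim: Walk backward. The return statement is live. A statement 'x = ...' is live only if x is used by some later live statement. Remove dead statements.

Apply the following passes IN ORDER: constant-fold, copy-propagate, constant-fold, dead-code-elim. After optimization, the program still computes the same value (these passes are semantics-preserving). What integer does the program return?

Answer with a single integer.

Initial IR:
  z = 5
  a = 6
  x = z
  v = a
  y = 9
  u = y
  return y
After constant-fold (7 stmts):
  z = 5
  a = 6
  x = z
  v = a
  y = 9
  u = y
  return y
After copy-propagate (7 stmts):
  z = 5
  a = 6
  x = 5
  v = 6
  y = 9
  u = 9
  return 9
After constant-fold (7 stmts):
  z = 5
  a = 6
  x = 5
  v = 6
  y = 9
  u = 9
  return 9
After dead-code-elim (1 stmts):
  return 9
Evaluate:
  z = 5  =>  z = 5
  a = 6  =>  a = 6
  x = z  =>  x = 5
  v = a  =>  v = 6
  y = 9  =>  y = 9
  u = y  =>  u = 9
  return y = 9

Answer: 9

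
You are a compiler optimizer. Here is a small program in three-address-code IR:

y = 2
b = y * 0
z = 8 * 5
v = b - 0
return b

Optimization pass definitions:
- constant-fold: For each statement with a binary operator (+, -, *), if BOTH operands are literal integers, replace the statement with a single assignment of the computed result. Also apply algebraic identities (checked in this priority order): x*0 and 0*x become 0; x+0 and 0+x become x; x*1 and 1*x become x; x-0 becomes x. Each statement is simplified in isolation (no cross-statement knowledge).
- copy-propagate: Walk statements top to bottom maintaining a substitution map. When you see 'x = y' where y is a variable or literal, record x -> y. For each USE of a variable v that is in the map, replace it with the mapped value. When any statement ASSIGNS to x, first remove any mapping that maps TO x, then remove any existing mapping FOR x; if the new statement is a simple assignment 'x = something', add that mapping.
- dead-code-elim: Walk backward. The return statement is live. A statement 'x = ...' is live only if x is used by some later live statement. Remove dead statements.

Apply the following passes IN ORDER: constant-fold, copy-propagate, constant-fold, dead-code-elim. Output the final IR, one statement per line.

Answer: return 0

Derivation:
Initial IR:
  y = 2
  b = y * 0
  z = 8 * 5
  v = b - 0
  return b
After constant-fold (5 stmts):
  y = 2
  b = 0
  z = 40
  v = b
  return b
After copy-propagate (5 stmts):
  y = 2
  b = 0
  z = 40
  v = 0
  return 0
After constant-fold (5 stmts):
  y = 2
  b = 0
  z = 40
  v = 0
  return 0
After dead-code-elim (1 stmts):
  return 0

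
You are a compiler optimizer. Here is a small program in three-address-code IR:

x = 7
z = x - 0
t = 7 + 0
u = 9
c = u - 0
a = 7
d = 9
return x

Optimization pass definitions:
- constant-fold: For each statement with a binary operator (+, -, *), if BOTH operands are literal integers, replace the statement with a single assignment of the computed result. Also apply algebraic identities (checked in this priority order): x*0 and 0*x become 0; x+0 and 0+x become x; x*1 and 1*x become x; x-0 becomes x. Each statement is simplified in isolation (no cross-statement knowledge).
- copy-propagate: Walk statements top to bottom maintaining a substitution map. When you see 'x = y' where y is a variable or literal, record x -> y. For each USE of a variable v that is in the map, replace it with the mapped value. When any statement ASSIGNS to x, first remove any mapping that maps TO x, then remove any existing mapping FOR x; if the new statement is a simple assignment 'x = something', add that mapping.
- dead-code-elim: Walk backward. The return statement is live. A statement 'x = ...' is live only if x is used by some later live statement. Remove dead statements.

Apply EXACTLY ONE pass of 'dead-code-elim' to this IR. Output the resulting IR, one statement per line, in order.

Applying dead-code-elim statement-by-statement:
  [8] return x  -> KEEP (return); live=['x']
  [7] d = 9  -> DEAD (d not live)
  [6] a = 7  -> DEAD (a not live)
  [5] c = u - 0  -> DEAD (c not live)
  [4] u = 9  -> DEAD (u not live)
  [3] t = 7 + 0  -> DEAD (t not live)
  [2] z = x - 0  -> DEAD (z not live)
  [1] x = 7  -> KEEP; live=[]
Result (2 stmts):
  x = 7
  return x

Answer: x = 7
return x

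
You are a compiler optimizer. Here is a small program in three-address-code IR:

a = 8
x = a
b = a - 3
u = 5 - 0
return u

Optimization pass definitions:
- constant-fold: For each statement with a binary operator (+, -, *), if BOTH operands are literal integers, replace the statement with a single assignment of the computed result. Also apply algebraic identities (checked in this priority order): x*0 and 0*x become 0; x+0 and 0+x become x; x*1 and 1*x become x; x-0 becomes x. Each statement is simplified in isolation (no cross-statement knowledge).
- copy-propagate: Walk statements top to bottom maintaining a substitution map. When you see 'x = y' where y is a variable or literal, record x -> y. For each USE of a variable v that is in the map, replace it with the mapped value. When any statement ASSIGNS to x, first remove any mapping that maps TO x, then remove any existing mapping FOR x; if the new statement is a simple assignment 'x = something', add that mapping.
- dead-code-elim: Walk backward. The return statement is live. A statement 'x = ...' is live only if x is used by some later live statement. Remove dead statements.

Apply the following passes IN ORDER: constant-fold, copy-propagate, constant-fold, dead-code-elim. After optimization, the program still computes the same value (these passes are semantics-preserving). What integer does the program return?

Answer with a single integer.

Answer: 5

Derivation:
Initial IR:
  a = 8
  x = a
  b = a - 3
  u = 5 - 0
  return u
After constant-fold (5 stmts):
  a = 8
  x = a
  b = a - 3
  u = 5
  return u
After copy-propagate (5 stmts):
  a = 8
  x = 8
  b = 8 - 3
  u = 5
  return 5
After constant-fold (5 stmts):
  a = 8
  x = 8
  b = 5
  u = 5
  return 5
After dead-code-elim (1 stmts):
  return 5
Evaluate:
  a = 8  =>  a = 8
  x = a  =>  x = 8
  b = a - 3  =>  b = 5
  u = 5 - 0  =>  u = 5
  return u = 5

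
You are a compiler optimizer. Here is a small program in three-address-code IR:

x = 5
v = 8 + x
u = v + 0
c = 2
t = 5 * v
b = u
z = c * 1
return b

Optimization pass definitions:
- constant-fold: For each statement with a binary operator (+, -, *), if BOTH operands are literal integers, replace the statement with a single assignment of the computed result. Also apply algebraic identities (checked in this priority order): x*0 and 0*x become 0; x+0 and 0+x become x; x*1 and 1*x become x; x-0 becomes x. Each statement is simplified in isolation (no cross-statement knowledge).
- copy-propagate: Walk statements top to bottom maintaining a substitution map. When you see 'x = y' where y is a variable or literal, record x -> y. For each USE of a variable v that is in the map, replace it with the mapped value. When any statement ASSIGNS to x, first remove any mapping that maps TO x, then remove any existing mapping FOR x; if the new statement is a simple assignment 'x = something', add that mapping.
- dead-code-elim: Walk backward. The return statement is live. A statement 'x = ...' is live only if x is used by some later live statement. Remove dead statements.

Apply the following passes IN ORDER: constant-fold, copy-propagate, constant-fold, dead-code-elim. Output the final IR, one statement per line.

Initial IR:
  x = 5
  v = 8 + x
  u = v + 0
  c = 2
  t = 5 * v
  b = u
  z = c * 1
  return b
After constant-fold (8 stmts):
  x = 5
  v = 8 + x
  u = v
  c = 2
  t = 5 * v
  b = u
  z = c
  return b
After copy-propagate (8 stmts):
  x = 5
  v = 8 + 5
  u = v
  c = 2
  t = 5 * v
  b = v
  z = 2
  return v
After constant-fold (8 stmts):
  x = 5
  v = 13
  u = v
  c = 2
  t = 5 * v
  b = v
  z = 2
  return v
After dead-code-elim (2 stmts):
  v = 13
  return v

Answer: v = 13
return v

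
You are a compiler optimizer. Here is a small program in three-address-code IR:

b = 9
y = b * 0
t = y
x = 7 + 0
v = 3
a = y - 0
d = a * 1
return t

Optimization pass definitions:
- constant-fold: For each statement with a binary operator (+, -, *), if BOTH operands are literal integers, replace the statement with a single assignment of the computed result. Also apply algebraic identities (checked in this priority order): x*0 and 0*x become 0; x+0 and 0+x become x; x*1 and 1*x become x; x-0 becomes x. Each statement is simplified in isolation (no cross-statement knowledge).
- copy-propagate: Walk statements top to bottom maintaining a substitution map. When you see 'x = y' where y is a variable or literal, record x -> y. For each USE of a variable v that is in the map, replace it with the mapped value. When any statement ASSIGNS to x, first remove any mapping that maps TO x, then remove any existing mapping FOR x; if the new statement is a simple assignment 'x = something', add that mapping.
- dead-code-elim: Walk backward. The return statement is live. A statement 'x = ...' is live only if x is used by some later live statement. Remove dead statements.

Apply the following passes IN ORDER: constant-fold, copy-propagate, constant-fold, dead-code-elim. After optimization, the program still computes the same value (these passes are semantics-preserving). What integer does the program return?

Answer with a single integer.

Initial IR:
  b = 9
  y = b * 0
  t = y
  x = 7 + 0
  v = 3
  a = y - 0
  d = a * 1
  return t
After constant-fold (8 stmts):
  b = 9
  y = 0
  t = y
  x = 7
  v = 3
  a = y
  d = a
  return t
After copy-propagate (8 stmts):
  b = 9
  y = 0
  t = 0
  x = 7
  v = 3
  a = 0
  d = 0
  return 0
After constant-fold (8 stmts):
  b = 9
  y = 0
  t = 0
  x = 7
  v = 3
  a = 0
  d = 0
  return 0
After dead-code-elim (1 stmts):
  return 0
Evaluate:
  b = 9  =>  b = 9
  y = b * 0  =>  y = 0
  t = y  =>  t = 0
  x = 7 + 0  =>  x = 7
  v = 3  =>  v = 3
  a = y - 0  =>  a = 0
  d = a * 1  =>  d = 0
  return t = 0

Answer: 0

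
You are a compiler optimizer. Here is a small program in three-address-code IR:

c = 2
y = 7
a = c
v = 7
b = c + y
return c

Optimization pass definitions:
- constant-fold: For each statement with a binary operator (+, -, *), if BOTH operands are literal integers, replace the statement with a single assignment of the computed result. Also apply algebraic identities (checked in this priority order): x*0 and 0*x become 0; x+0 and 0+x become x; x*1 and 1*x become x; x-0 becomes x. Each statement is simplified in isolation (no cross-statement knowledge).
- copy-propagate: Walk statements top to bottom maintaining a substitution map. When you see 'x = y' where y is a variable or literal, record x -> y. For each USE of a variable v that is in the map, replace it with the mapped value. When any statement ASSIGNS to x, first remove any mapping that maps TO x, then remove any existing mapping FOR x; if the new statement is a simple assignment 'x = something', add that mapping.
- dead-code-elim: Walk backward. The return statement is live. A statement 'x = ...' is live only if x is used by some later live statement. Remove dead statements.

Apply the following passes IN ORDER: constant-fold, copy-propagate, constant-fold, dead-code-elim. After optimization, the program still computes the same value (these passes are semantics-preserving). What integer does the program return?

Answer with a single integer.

Initial IR:
  c = 2
  y = 7
  a = c
  v = 7
  b = c + y
  return c
After constant-fold (6 stmts):
  c = 2
  y = 7
  a = c
  v = 7
  b = c + y
  return c
After copy-propagate (6 stmts):
  c = 2
  y = 7
  a = 2
  v = 7
  b = 2 + 7
  return 2
After constant-fold (6 stmts):
  c = 2
  y = 7
  a = 2
  v = 7
  b = 9
  return 2
After dead-code-elim (1 stmts):
  return 2
Evaluate:
  c = 2  =>  c = 2
  y = 7  =>  y = 7
  a = c  =>  a = 2
  v = 7  =>  v = 7
  b = c + y  =>  b = 9
  return c = 2

Answer: 2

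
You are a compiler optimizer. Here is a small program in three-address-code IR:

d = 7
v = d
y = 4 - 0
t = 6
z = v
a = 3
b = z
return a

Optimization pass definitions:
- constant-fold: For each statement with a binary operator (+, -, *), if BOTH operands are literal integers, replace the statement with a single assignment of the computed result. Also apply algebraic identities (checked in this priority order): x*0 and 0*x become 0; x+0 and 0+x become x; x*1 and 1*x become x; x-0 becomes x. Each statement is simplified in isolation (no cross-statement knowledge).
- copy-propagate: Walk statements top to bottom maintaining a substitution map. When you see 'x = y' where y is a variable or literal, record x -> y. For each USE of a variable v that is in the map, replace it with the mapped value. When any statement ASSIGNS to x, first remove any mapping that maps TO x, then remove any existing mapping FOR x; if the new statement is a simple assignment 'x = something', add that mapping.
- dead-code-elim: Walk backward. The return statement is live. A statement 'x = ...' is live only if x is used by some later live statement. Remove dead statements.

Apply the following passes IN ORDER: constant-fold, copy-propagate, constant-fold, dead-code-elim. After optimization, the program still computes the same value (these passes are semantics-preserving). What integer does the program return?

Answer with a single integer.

Initial IR:
  d = 7
  v = d
  y = 4 - 0
  t = 6
  z = v
  a = 3
  b = z
  return a
After constant-fold (8 stmts):
  d = 7
  v = d
  y = 4
  t = 6
  z = v
  a = 3
  b = z
  return a
After copy-propagate (8 stmts):
  d = 7
  v = 7
  y = 4
  t = 6
  z = 7
  a = 3
  b = 7
  return 3
After constant-fold (8 stmts):
  d = 7
  v = 7
  y = 4
  t = 6
  z = 7
  a = 3
  b = 7
  return 3
After dead-code-elim (1 stmts):
  return 3
Evaluate:
  d = 7  =>  d = 7
  v = d  =>  v = 7
  y = 4 - 0  =>  y = 4
  t = 6  =>  t = 6
  z = v  =>  z = 7
  a = 3  =>  a = 3
  b = z  =>  b = 7
  return a = 3

Answer: 3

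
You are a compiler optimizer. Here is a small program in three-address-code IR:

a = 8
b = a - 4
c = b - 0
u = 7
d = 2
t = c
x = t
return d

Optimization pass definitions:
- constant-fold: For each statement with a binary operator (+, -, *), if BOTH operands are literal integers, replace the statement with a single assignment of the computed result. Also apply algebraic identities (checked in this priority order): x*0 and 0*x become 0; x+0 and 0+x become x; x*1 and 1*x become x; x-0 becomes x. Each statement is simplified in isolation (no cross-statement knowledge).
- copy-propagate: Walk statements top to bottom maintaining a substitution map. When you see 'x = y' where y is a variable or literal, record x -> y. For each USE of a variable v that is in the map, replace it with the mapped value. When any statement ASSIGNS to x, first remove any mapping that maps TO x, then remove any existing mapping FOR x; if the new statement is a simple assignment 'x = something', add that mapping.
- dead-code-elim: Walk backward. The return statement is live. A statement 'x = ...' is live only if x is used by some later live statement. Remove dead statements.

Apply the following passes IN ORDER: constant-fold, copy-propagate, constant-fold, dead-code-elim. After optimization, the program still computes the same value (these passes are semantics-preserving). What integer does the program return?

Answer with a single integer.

Answer: 2

Derivation:
Initial IR:
  a = 8
  b = a - 4
  c = b - 0
  u = 7
  d = 2
  t = c
  x = t
  return d
After constant-fold (8 stmts):
  a = 8
  b = a - 4
  c = b
  u = 7
  d = 2
  t = c
  x = t
  return d
After copy-propagate (8 stmts):
  a = 8
  b = 8 - 4
  c = b
  u = 7
  d = 2
  t = b
  x = b
  return 2
After constant-fold (8 stmts):
  a = 8
  b = 4
  c = b
  u = 7
  d = 2
  t = b
  x = b
  return 2
After dead-code-elim (1 stmts):
  return 2
Evaluate:
  a = 8  =>  a = 8
  b = a - 4  =>  b = 4
  c = b - 0  =>  c = 4
  u = 7  =>  u = 7
  d = 2  =>  d = 2
  t = c  =>  t = 4
  x = t  =>  x = 4
  return d = 2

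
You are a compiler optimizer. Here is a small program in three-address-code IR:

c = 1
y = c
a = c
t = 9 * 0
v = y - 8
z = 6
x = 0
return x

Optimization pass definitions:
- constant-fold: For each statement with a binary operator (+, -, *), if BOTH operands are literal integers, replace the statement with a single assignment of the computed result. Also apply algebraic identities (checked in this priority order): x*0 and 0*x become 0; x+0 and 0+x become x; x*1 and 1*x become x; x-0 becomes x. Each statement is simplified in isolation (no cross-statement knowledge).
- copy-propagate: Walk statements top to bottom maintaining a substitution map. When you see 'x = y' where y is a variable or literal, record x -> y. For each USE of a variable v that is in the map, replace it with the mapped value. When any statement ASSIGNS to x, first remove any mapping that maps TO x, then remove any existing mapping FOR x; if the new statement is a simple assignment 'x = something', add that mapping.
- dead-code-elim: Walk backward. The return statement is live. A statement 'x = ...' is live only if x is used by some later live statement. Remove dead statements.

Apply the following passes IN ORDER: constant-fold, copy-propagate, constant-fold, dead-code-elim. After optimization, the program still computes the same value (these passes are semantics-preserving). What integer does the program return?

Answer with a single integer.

Answer: 0

Derivation:
Initial IR:
  c = 1
  y = c
  a = c
  t = 9 * 0
  v = y - 8
  z = 6
  x = 0
  return x
After constant-fold (8 stmts):
  c = 1
  y = c
  a = c
  t = 0
  v = y - 8
  z = 6
  x = 0
  return x
After copy-propagate (8 stmts):
  c = 1
  y = 1
  a = 1
  t = 0
  v = 1 - 8
  z = 6
  x = 0
  return 0
After constant-fold (8 stmts):
  c = 1
  y = 1
  a = 1
  t = 0
  v = -7
  z = 6
  x = 0
  return 0
After dead-code-elim (1 stmts):
  return 0
Evaluate:
  c = 1  =>  c = 1
  y = c  =>  y = 1
  a = c  =>  a = 1
  t = 9 * 0  =>  t = 0
  v = y - 8  =>  v = -7
  z = 6  =>  z = 6
  x = 0  =>  x = 0
  return x = 0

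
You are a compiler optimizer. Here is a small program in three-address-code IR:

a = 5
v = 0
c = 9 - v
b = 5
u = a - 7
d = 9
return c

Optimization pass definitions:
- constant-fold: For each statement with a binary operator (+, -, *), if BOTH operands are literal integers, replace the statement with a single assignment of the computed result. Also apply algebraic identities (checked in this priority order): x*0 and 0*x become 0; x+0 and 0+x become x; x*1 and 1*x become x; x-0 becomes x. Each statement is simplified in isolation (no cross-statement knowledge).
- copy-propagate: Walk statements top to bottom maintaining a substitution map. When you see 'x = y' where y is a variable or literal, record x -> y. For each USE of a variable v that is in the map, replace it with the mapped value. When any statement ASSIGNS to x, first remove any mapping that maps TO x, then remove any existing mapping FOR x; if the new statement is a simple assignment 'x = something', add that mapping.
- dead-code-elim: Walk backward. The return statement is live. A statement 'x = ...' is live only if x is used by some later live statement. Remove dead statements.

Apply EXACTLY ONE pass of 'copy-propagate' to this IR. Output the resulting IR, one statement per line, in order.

Answer: a = 5
v = 0
c = 9 - 0
b = 5
u = 5 - 7
d = 9
return c

Derivation:
Applying copy-propagate statement-by-statement:
  [1] a = 5  (unchanged)
  [2] v = 0  (unchanged)
  [3] c = 9 - v  -> c = 9 - 0
  [4] b = 5  (unchanged)
  [5] u = a - 7  -> u = 5 - 7
  [6] d = 9  (unchanged)
  [7] return c  (unchanged)
Result (7 stmts):
  a = 5
  v = 0
  c = 9 - 0
  b = 5
  u = 5 - 7
  d = 9
  return c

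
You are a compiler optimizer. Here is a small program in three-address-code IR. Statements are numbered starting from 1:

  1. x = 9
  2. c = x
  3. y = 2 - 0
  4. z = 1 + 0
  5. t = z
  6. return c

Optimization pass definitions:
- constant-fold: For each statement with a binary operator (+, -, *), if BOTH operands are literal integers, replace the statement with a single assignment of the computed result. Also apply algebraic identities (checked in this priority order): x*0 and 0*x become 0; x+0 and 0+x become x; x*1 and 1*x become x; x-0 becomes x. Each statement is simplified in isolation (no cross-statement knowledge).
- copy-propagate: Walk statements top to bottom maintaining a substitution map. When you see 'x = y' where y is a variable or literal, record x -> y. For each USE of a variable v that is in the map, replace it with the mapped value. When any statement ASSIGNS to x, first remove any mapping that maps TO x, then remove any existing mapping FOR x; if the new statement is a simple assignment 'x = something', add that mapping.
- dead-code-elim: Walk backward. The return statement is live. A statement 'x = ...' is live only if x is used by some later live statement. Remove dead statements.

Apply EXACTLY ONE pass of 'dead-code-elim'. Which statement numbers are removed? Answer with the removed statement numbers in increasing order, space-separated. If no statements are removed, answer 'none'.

Backward liveness scan:
Stmt 1 'x = 9': KEEP (x is live); live-in = []
Stmt 2 'c = x': KEEP (c is live); live-in = ['x']
Stmt 3 'y = 2 - 0': DEAD (y not in live set ['c'])
Stmt 4 'z = 1 + 0': DEAD (z not in live set ['c'])
Stmt 5 't = z': DEAD (t not in live set ['c'])
Stmt 6 'return c': KEEP (return); live-in = ['c']
Removed statement numbers: [3, 4, 5]
Surviving IR:
  x = 9
  c = x
  return c

Answer: 3 4 5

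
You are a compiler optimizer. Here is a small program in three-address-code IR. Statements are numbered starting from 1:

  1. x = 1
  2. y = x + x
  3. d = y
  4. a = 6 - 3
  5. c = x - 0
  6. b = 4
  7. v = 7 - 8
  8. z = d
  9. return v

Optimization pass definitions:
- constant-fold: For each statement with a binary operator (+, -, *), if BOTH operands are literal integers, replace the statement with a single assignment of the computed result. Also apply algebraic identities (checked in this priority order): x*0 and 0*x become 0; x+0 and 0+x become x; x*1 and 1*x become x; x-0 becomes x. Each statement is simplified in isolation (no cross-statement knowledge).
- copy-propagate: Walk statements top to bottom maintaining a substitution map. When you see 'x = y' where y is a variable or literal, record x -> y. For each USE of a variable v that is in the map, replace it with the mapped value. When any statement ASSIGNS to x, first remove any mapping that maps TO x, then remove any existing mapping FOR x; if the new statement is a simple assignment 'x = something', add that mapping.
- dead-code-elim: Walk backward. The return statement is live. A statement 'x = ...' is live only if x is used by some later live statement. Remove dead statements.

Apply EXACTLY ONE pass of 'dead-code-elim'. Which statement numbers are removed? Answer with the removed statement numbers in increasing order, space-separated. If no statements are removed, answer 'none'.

Answer: 1 2 3 4 5 6 8

Derivation:
Backward liveness scan:
Stmt 1 'x = 1': DEAD (x not in live set [])
Stmt 2 'y = x + x': DEAD (y not in live set [])
Stmt 3 'd = y': DEAD (d not in live set [])
Stmt 4 'a = 6 - 3': DEAD (a not in live set [])
Stmt 5 'c = x - 0': DEAD (c not in live set [])
Stmt 6 'b = 4': DEAD (b not in live set [])
Stmt 7 'v = 7 - 8': KEEP (v is live); live-in = []
Stmt 8 'z = d': DEAD (z not in live set ['v'])
Stmt 9 'return v': KEEP (return); live-in = ['v']
Removed statement numbers: [1, 2, 3, 4, 5, 6, 8]
Surviving IR:
  v = 7 - 8
  return v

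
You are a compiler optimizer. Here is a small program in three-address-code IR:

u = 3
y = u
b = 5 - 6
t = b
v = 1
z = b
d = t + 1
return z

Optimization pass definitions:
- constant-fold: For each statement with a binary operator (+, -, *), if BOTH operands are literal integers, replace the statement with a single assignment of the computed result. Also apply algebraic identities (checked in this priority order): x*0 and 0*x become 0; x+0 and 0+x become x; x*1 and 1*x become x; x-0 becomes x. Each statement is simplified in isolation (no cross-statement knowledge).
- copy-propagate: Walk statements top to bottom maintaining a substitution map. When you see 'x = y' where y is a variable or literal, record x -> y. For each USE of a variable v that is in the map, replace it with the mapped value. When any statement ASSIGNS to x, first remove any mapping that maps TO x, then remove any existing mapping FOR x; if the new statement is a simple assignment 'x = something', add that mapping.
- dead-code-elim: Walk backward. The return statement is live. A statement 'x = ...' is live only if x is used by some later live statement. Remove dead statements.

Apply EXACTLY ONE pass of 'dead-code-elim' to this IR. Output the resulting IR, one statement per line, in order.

Applying dead-code-elim statement-by-statement:
  [8] return z  -> KEEP (return); live=['z']
  [7] d = t + 1  -> DEAD (d not live)
  [6] z = b  -> KEEP; live=['b']
  [5] v = 1  -> DEAD (v not live)
  [4] t = b  -> DEAD (t not live)
  [3] b = 5 - 6  -> KEEP; live=[]
  [2] y = u  -> DEAD (y not live)
  [1] u = 3  -> DEAD (u not live)
Result (3 stmts):
  b = 5 - 6
  z = b
  return z

Answer: b = 5 - 6
z = b
return z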